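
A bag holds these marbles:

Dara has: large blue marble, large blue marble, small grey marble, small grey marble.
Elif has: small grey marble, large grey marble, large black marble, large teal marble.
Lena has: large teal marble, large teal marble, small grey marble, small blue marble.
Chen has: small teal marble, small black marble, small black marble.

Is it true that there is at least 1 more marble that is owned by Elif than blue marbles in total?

True

Count of marbles owned by Elif: 4.
There are 3 blue marbles.
The claim requires 4 − 3 = 1 ≥ 1, which holds.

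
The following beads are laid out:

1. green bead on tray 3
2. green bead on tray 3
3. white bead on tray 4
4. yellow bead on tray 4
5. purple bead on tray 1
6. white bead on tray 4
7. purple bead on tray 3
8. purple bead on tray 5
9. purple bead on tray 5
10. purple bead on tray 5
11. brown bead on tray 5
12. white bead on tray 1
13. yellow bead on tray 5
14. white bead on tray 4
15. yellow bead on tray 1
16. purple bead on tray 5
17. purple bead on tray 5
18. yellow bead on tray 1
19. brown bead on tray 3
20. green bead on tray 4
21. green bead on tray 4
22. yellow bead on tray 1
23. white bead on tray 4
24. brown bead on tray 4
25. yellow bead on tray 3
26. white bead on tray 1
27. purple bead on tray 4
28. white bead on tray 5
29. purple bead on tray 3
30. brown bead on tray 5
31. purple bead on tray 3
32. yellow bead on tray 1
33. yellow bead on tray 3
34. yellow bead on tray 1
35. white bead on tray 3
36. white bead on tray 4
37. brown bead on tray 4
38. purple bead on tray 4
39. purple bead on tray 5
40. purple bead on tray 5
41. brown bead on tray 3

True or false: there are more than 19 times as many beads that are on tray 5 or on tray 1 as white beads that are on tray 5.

False

|beads on tray 5 or on tray 1| = 19.
|white beads on tray 5| = 1.
The claim requires 19 > 19 × 1 = 19, which does not hold.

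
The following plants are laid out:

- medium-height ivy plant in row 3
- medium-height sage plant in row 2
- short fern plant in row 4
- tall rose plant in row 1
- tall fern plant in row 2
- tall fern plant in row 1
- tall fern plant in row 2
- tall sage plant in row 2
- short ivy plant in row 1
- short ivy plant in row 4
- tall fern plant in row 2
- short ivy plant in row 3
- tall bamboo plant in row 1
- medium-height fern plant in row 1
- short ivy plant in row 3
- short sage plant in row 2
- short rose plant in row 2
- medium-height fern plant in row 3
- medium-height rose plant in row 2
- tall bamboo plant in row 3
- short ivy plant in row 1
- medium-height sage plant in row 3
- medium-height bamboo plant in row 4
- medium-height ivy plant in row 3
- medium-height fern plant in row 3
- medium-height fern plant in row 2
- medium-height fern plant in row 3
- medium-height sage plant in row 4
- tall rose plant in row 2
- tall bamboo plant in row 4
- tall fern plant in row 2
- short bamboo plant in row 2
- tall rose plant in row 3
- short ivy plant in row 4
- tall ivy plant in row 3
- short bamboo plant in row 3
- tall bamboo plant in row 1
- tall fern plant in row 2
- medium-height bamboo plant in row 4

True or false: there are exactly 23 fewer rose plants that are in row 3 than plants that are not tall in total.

True

There is 1 rose plant in row 3.
There are 24 plants that are not tall.
The claim requires 24 − 1 (= 23) to equal 23, which holds.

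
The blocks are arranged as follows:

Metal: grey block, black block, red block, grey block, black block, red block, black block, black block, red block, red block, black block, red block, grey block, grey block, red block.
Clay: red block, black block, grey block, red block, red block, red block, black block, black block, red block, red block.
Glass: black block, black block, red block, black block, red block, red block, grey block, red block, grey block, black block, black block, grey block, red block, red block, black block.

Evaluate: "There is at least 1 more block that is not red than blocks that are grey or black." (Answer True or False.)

False

|blocks that are not red| = 22.
|blocks that are grey or black| = 22.
The claim requires 22 − 22 = 0 ≥ 1, which does not hold.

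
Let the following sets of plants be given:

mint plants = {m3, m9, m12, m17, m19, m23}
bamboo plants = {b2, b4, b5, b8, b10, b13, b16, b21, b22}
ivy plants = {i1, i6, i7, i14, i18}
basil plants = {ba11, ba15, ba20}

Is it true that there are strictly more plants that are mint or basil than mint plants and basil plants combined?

False

There are 9 plants that are mint or basil.
mint plants: 6; basil plants: 3; combined: 6 + 3 = 9.
The claim requires 9 > 9, which does not hold.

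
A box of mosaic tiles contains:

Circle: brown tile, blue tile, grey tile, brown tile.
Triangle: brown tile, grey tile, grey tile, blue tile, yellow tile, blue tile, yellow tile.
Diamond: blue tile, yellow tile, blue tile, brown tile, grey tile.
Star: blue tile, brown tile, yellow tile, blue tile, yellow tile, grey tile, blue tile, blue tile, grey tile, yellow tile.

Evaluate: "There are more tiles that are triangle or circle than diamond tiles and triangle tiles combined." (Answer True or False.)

|tiles that are triangle or circle| = 11.
diamond tiles: 5; triangle tiles: 7; combined: 5 + 7 = 12.
The claim requires 11 > 12, which does not hold.

False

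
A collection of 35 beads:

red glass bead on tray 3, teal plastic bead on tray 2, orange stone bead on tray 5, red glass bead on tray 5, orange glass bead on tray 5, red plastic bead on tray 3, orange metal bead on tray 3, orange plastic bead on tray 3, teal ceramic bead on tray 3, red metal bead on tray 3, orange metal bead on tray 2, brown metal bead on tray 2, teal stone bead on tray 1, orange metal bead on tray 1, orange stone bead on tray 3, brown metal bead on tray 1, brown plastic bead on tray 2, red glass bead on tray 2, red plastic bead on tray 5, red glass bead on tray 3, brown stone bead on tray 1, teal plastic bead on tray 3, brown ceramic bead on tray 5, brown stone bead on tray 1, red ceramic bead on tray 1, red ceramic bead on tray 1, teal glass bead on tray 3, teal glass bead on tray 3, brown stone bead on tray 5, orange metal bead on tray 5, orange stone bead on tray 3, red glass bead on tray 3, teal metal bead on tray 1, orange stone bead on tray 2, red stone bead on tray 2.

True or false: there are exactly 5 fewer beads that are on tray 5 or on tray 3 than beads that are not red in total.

False

There are 20 beads on tray 5 or on tray 3.
There are 24 beads that are not red.
The claim requires 24 − 20 (= 4) to equal 5, which does not hold.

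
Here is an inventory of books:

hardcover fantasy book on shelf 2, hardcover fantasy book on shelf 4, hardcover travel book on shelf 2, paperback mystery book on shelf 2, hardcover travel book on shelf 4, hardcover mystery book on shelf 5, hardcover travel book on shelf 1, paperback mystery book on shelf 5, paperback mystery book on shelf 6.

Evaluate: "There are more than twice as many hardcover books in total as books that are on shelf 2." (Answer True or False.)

False

hardcover books: 6.
books on shelf 2: 3.
The claim requires 6 > 2 × 3 = 6, which does not hold.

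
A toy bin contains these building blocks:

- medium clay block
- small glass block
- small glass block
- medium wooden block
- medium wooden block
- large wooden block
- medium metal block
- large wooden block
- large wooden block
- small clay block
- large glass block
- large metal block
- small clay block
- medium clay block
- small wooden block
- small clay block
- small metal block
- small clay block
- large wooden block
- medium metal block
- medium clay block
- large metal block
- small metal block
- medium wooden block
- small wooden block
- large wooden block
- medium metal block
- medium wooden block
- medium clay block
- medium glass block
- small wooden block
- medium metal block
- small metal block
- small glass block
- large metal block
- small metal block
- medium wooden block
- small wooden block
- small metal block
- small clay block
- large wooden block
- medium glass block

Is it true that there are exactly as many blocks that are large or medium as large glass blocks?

blocks that are large or medium: 25.
large glass blocks: 1.
The claim requires 25 = 1, which does not hold.

False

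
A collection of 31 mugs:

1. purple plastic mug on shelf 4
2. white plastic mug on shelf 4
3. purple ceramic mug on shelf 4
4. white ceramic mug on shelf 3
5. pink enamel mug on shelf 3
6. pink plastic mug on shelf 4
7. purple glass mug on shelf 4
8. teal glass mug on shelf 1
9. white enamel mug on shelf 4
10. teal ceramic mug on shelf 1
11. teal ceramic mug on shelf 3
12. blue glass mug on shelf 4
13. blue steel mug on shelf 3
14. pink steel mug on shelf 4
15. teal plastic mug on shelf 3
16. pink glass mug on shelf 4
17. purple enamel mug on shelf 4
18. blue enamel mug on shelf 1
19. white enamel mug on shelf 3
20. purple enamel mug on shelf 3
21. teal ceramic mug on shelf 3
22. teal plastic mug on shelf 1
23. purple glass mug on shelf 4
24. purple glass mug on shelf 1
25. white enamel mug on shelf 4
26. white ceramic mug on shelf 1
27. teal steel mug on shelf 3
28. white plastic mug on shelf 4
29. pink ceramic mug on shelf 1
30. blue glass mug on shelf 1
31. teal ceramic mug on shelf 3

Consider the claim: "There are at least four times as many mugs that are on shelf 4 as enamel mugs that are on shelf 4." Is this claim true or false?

True

There are 13 mugs on shelf 4.
There are 3 enamel mugs on shelf 4.
The claim requires 13 ≥ 4 × 3 = 12, which holds.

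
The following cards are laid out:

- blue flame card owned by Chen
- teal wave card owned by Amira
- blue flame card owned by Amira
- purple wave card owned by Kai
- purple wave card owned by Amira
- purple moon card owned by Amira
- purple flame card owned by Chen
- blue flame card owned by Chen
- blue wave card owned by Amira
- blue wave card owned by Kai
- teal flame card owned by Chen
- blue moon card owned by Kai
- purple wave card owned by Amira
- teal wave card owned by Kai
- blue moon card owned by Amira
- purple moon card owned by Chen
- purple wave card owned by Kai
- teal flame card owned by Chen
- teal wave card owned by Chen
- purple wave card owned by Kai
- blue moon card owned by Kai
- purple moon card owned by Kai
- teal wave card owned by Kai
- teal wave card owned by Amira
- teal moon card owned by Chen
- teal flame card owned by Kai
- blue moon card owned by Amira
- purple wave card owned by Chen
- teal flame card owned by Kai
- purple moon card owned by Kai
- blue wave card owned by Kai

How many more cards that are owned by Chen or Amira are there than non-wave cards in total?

1

cards owned by Chen or Amira: 18.
non-wave cards: 17.
18 − 17 = 1.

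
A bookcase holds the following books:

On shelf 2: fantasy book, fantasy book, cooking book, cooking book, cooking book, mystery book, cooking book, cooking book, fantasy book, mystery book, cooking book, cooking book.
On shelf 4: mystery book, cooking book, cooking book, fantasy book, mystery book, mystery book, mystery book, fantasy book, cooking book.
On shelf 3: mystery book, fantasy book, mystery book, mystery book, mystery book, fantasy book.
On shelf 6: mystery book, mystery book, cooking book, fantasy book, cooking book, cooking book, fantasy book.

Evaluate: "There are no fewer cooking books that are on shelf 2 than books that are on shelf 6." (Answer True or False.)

True

There are 7 cooking books on shelf 2.
There are 7 books on shelf 6.
The claim requires 7 ≥ 7, which holds.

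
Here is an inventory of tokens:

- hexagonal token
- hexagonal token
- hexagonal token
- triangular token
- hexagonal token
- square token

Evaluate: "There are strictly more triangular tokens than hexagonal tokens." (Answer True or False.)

triangular tokens: 1.
hexagonal tokens: 4.
The claim requires 1 > 4, which does not hold.

False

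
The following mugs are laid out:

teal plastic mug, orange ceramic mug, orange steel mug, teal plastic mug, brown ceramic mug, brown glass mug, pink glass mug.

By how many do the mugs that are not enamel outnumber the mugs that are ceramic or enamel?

5

mugs that are not enamel: 7.
mugs that are ceramic or enamel: 2.
7 − 2 = 5.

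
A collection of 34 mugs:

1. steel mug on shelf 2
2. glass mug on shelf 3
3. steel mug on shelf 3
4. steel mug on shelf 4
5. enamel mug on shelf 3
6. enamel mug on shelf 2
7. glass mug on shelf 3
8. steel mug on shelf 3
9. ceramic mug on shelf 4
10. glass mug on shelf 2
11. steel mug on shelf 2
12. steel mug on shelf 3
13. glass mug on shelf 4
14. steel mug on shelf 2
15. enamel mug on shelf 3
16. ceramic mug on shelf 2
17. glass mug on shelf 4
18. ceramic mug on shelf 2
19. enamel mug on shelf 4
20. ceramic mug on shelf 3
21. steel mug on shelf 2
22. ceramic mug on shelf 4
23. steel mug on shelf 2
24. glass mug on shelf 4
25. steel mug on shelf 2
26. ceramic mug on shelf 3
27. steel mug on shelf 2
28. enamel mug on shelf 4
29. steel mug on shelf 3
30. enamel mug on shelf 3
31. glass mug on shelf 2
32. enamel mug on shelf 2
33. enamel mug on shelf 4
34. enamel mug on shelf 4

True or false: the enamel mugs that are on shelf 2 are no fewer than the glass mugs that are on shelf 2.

True

|enamel mugs on shelf 2| = 2.
|glass mugs on shelf 2| = 2.
The claim requires 2 ≥ 2, which holds.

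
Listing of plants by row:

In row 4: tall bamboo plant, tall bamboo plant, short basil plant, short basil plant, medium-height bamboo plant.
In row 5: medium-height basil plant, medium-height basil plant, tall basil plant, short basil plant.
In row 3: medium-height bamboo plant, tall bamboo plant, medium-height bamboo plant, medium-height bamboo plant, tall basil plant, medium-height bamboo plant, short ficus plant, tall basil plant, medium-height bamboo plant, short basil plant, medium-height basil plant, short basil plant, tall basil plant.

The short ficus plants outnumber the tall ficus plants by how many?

1

short ficus plants: 1.
tall ficus plants: 0.
1 − 0 = 1.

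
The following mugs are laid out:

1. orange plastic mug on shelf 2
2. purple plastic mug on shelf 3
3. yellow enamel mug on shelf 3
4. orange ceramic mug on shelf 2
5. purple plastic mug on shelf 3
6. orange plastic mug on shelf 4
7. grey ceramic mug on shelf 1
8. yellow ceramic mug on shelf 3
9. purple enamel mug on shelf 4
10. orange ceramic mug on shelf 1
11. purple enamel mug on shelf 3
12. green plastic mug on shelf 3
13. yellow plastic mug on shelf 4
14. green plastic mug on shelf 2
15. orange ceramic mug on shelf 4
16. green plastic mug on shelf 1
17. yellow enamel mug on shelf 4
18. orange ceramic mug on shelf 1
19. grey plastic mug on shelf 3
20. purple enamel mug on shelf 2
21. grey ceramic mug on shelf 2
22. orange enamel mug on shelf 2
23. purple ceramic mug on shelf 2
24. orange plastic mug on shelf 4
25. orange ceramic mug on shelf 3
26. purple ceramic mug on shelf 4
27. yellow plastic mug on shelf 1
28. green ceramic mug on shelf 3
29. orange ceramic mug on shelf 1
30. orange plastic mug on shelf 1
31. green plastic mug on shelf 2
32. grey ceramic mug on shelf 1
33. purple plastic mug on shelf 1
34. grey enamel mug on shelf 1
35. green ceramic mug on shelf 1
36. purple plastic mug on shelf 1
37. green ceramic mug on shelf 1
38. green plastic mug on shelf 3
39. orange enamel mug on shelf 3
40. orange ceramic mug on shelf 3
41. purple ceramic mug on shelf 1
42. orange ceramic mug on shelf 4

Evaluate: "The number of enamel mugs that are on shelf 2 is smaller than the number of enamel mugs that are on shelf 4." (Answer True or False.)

False

|enamel mugs on shelf 2| = 2.
|enamel mugs on shelf 4| = 2.
The claim requires 2 < 2, which does not hold.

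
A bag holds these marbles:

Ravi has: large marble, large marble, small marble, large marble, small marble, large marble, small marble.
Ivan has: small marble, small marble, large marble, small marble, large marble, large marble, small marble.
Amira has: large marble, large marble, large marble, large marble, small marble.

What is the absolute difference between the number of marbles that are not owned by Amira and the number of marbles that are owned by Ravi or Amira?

marbles that are not owned by Amira: 14. marbles owned by Ravi or Amira: 12.
|14 − 12| = 14 − 12 = 2.

2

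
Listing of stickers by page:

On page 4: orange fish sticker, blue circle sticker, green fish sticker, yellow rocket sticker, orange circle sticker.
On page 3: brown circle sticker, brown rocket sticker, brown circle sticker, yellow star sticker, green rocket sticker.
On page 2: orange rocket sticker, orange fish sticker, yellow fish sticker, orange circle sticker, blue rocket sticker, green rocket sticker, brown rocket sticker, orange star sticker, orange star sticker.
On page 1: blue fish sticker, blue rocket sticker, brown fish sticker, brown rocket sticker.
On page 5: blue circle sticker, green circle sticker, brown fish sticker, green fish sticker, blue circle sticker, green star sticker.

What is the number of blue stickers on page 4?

1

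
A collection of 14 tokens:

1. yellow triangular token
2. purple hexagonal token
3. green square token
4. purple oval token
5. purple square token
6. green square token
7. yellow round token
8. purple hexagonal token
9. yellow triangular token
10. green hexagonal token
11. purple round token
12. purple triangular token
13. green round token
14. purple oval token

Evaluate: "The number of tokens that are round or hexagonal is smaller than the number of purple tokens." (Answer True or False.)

tokens that are round or hexagonal: 6.
purple tokens: 7.
The claim requires 6 < 7, which holds.

True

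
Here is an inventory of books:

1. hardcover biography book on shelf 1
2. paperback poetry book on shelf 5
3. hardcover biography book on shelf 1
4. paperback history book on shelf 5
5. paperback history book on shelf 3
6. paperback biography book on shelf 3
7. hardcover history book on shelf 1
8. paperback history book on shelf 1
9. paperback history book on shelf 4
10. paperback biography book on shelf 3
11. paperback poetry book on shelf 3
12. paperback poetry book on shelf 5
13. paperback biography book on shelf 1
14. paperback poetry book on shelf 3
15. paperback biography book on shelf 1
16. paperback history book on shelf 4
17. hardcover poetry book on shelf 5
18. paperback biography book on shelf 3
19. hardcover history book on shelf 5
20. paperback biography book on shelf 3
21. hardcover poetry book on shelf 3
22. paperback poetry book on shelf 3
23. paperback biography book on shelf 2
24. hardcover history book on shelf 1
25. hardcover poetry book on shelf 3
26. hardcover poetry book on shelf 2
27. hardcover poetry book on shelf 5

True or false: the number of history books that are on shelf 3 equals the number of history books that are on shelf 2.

False

|history books on shelf 3| = 1.
|history books on shelf 2| = 0.
The claim requires 1 = 0, which does not hold.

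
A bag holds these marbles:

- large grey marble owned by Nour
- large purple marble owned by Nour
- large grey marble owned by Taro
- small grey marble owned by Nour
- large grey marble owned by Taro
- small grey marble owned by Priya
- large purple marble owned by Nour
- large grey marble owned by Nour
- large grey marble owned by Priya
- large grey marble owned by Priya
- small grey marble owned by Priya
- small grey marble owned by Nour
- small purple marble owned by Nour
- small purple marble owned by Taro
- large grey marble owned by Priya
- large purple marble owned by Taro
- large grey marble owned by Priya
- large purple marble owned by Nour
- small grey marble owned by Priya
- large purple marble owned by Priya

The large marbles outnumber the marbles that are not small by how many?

0

large marbles: 13.
marbles that are not small: 13.
13 − 13 = 0.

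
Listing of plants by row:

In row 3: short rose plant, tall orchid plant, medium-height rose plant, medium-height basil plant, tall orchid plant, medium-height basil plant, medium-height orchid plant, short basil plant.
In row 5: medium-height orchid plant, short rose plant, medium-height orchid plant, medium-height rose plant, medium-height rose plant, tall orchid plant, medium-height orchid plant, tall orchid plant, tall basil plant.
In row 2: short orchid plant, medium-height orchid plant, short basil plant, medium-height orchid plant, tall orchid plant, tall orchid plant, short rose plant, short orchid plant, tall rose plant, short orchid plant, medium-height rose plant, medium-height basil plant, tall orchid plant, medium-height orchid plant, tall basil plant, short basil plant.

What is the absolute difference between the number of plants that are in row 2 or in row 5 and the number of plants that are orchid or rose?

plants in row 2 or in row 5: 25. plants that are orchid or rose: 25.
|25 − 25| = 25 − 25 = 0.

0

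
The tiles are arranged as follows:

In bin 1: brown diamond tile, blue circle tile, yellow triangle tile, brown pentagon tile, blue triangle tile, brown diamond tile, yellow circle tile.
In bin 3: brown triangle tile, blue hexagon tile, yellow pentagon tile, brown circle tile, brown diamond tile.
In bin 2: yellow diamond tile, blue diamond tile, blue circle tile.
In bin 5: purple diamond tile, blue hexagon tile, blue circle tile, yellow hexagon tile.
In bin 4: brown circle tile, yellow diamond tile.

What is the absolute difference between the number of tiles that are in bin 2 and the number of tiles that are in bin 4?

1

tiles in bin 2: 3. tiles in bin 4: 2.
|3 − 2| = 3 − 2 = 1.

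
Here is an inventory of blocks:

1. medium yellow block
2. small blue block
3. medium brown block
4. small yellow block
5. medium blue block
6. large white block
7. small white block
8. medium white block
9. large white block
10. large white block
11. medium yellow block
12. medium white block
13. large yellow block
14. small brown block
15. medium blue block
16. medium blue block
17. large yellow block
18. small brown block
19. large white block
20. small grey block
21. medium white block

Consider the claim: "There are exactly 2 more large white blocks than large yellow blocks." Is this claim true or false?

|large white blocks| = 4.
|large yellow blocks| = 2.
The claim requires 4 − 2 (= 2) to equal 2, which holds.

True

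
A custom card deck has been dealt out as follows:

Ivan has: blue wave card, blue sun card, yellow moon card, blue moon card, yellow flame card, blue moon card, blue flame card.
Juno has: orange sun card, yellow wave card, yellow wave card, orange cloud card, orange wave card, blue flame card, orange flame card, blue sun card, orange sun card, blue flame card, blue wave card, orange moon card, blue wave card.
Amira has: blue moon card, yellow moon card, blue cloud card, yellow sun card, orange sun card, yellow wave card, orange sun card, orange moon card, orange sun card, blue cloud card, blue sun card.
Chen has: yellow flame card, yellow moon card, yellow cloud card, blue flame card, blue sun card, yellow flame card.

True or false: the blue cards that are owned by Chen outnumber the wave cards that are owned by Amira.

True

|blue cards owned by Chen| = 2.
|wave cards owned by Amira| = 1.
The claim requires 2 > 1, which holds.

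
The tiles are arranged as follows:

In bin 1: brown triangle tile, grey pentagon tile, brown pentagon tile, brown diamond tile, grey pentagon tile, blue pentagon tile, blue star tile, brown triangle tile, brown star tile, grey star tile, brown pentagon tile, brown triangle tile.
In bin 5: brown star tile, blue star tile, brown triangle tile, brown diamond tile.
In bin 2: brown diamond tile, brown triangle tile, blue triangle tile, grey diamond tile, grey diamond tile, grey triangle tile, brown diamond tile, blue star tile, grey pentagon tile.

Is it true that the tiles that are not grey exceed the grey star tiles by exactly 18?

False

There are 18 tiles that are not grey.
There is 1 grey star tile.
The claim requires 18 − 1 (= 17) to equal 18, which does not hold.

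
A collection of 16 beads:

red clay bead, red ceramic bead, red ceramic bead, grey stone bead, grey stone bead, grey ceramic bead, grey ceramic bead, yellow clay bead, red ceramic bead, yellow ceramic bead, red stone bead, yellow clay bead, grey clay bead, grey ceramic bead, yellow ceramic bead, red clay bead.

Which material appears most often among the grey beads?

ceramic

Counts by material (restricted to grey beads): ceramic 3, stone 2, clay 1.
The maximum is 3, held uniquely by ceramic.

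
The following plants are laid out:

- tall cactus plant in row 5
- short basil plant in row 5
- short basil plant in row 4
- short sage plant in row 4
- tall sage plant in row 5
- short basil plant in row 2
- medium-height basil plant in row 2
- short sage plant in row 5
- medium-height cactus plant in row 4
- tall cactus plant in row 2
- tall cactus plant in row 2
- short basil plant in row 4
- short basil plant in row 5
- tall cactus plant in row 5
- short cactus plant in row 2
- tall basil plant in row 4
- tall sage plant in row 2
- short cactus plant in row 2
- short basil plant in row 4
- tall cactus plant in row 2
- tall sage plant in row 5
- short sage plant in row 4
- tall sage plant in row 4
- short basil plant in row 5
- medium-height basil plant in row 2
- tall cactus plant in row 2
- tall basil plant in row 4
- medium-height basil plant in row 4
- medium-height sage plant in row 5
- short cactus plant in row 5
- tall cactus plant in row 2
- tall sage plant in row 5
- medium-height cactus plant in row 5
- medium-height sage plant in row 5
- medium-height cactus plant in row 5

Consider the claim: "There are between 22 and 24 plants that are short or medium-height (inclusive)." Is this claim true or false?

False

|plants that are short or medium-height| = 21.
The claim requires 22 ≤ 21 ≤ 24, which does not hold.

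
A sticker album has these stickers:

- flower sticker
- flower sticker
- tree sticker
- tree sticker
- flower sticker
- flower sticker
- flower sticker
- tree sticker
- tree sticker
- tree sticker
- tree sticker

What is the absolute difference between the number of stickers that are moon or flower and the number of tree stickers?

1

stickers that are moon or flower: 5. tree stickers: 6.
|5 − 6| = 6 − 5 = 1.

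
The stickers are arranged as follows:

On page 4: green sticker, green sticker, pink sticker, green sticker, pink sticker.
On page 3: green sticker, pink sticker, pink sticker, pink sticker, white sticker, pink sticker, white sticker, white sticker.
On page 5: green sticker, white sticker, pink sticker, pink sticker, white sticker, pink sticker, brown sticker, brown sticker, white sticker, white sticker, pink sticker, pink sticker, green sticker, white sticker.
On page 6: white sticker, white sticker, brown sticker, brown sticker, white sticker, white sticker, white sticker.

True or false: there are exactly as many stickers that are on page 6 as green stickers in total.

There are 7 stickers on page 6.
There are 6 green stickers.
The claim requires 7 = 6, which does not hold.

False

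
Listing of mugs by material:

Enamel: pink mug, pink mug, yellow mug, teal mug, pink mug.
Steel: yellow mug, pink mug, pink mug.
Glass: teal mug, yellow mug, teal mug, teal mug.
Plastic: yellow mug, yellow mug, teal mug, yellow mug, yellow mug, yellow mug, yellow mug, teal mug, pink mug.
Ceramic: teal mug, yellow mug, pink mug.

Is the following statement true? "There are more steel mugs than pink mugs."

There are 3 steel mugs.
There are 7 pink mugs.
The claim requires 3 > 7, which does not hold.

False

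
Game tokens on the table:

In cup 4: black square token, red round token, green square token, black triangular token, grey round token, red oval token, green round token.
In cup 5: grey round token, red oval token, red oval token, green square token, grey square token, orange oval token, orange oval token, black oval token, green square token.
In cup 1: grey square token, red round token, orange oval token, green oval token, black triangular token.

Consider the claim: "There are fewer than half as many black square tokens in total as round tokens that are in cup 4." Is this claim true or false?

True

|black square tokens| = 1.
|round tokens in cup 4| = 3.
The claim requires 2 × 1 = 2 < 3, which holds.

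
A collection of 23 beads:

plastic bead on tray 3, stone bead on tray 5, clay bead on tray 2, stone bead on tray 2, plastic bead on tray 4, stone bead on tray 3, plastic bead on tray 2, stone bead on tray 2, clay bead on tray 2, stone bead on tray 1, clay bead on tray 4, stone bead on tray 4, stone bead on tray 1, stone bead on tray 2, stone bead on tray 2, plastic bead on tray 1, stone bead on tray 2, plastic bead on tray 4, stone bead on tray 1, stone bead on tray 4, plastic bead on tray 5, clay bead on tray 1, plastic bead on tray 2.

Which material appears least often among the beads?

clay

Counts by material: stone 12, plastic 7, clay 4.
The minimum is 4, held uniquely by clay.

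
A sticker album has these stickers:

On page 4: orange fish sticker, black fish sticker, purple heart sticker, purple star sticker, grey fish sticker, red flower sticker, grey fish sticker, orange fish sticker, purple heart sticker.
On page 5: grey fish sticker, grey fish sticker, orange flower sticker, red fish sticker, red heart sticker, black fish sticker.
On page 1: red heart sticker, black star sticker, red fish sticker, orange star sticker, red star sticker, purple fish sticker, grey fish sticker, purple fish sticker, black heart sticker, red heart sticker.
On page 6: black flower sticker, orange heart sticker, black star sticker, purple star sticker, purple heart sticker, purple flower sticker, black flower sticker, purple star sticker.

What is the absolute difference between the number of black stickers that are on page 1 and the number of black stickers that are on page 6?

1

black stickers on page 1: 2. black stickers on page 6: 3.
|2 − 3| = 3 − 2 = 1.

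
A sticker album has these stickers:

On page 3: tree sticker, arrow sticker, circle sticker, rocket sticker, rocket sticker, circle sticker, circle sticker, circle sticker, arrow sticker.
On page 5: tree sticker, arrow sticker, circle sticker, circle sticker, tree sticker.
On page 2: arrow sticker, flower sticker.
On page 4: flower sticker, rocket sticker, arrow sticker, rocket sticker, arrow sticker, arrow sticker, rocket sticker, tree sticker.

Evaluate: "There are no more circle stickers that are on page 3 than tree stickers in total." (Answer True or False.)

True

|circle stickers on page 3| = 4.
|tree stickers| = 4.
The claim requires 4 ≤ 4, which holds.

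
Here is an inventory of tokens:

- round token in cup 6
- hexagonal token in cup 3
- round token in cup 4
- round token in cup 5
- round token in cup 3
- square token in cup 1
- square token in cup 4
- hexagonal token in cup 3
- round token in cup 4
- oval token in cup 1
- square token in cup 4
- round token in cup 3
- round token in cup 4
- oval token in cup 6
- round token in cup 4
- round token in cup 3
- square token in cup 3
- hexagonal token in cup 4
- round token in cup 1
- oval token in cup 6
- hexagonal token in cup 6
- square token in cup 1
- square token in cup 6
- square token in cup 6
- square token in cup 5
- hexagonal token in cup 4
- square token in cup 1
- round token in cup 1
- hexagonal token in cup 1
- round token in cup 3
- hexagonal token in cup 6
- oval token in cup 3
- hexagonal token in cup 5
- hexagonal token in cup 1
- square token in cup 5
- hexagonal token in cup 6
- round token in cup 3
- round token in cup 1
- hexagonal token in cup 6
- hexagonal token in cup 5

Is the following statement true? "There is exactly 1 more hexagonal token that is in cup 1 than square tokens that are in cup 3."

hexagonal tokens in cup 1: 2.
square tokens in cup 3: 1.
The claim requires 2 − 1 (= 1) to equal 1, which holds.

True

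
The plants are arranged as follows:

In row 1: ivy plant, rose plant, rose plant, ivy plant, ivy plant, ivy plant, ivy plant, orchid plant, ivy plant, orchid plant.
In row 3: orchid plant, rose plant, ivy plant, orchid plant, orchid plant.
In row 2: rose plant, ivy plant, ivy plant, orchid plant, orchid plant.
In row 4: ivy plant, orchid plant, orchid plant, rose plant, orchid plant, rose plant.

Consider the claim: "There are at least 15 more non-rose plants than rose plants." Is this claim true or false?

There are 20 non-rose plants.
There are 6 rose plants.
The claim requires 20 − 6 = 14 ≥ 15, which does not hold.

False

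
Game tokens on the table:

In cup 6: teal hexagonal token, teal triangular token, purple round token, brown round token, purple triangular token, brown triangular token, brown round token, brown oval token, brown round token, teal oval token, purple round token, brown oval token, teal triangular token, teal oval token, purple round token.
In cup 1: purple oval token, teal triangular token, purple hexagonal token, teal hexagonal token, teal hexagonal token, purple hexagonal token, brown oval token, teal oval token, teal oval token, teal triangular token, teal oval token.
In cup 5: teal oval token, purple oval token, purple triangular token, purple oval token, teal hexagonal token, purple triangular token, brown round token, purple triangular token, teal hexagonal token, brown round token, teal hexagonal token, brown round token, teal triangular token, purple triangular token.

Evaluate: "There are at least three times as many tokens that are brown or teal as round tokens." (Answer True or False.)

|tokens that are brown or teal| = 27.
|round tokens| = 9.
The claim requires 27 ≥ 3 × 9 = 27, which holds.

True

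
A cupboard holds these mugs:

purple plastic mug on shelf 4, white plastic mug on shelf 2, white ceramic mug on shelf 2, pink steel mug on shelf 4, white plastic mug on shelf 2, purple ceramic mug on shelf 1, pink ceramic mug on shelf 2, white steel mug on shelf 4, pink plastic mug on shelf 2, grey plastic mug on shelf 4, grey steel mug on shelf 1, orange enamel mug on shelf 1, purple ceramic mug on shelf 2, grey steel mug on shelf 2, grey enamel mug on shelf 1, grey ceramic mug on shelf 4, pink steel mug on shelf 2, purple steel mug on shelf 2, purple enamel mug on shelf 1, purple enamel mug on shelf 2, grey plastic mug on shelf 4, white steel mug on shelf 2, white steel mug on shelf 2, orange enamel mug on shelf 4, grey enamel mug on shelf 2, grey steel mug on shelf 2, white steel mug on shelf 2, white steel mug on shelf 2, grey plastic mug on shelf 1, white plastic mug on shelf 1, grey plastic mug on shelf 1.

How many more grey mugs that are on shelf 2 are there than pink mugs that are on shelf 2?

0

grey mugs on shelf 2: 3.
pink mugs on shelf 2: 3.
3 − 3 = 0.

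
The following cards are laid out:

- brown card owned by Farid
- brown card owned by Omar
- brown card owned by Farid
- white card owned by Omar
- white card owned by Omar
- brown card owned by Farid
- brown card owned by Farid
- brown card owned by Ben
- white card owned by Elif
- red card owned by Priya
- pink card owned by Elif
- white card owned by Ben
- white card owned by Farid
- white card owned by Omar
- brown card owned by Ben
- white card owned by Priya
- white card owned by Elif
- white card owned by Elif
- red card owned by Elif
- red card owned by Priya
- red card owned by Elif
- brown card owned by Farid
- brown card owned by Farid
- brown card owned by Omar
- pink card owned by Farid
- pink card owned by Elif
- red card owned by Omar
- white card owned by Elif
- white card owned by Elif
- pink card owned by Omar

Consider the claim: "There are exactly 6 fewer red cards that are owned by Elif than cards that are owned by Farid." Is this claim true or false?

True

Count of red cards owned by Elif: 2.
Count of cards owned by Farid: 8.
The claim requires 8 − 2 (= 6) to equal 6, which holds.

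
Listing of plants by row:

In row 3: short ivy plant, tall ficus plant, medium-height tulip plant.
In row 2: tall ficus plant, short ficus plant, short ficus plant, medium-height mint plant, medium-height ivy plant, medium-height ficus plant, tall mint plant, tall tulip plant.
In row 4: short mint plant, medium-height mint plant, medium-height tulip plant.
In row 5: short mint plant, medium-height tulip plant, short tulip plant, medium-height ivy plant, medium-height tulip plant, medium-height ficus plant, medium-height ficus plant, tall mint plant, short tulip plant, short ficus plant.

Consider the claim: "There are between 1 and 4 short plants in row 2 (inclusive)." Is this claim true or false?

There are 2 short plants in row 2.
The claim requires 1 ≤ 2 ≤ 4, which holds.

True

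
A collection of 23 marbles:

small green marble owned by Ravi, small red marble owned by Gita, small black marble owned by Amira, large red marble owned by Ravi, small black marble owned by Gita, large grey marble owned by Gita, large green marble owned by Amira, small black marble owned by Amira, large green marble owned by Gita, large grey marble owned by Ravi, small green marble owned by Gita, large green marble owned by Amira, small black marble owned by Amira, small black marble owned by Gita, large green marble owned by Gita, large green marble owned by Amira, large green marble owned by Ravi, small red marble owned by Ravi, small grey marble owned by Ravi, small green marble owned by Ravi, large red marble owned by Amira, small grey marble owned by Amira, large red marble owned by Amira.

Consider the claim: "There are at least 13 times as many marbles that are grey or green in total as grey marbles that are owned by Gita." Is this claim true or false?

There are 13 marbles that are grey or green.
Count of grey marbles owned by Gita: 1.
The claim requires 13 ≥ 13 × 1 = 13, which holds.

True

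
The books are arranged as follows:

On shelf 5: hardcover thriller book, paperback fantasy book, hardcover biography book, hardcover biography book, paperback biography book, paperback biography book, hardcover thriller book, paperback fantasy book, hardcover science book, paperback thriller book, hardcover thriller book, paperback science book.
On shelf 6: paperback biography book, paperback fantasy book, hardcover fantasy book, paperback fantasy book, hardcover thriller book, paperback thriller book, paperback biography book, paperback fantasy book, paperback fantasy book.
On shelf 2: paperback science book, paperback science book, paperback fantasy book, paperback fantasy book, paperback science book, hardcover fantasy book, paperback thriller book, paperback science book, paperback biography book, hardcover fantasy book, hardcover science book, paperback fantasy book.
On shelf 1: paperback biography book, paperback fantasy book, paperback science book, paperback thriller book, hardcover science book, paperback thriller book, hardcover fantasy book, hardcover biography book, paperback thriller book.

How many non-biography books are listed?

Total books: 42; with the excluded value: 9; remaining 42 − 9 = 33.

33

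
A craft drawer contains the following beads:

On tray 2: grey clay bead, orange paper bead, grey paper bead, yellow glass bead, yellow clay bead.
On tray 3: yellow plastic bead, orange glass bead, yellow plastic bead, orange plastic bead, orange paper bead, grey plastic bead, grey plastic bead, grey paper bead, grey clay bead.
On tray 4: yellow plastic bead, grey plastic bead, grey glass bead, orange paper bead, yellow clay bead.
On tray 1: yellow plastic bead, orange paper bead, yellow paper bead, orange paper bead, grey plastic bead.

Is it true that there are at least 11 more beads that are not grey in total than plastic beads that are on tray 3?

beads that are not grey: 15.
plastic beads on tray 3: 5.
The claim requires 15 − 5 = 10 ≥ 11, which does not hold.

False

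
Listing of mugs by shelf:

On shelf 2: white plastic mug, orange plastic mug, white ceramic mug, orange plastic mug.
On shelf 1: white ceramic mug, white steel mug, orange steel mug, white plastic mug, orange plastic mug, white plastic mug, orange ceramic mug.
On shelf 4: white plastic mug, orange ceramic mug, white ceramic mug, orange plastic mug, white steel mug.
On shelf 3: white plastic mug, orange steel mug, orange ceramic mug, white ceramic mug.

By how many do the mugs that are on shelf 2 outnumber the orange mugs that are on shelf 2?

mugs on shelf 2: 4.
orange mugs on shelf 2: 2.
4 − 2 = 2.

2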